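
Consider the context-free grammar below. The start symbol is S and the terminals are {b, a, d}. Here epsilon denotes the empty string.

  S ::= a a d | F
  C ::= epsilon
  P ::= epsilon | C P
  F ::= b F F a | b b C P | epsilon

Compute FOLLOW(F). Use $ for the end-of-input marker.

FIRST(C): from C::=epsilon we get {epsilon}. So FIRST(C) = {epsilon}.
FIRST(F): from F::=b F F a we get {b}; from F::=b b C P we get {b}; from F::=epsilon we get {epsilon}. So FIRST(F) = {epsilon, b}.
FIRST(S): from S::=a a d we get {a}; from S::=F we get {epsilon, b}. So FIRST(S) = {epsilon, a, b}.
FIRST(P): from P::=epsilon we get {epsilon}; from P::=C P we get {epsilon}. So FIRST(P) = {epsilon}.
FOLLOW(S) includes $ since S is the start symbol.
FOLLOW(S): S appears on no right-hand side. Thus FOLLOW(S) = {$}.
FOLLOW(F): in S::=F, the suffix after F is empty, so FOLLOW(F) ⊇ FOLLOW(S) = {$}; in F::=b F F a (occurrence 1), F is followed by F a with FIRST {a, b}; in F::=b F F a (occurrence 2), F is followed by a with FIRST {a}. Thus FOLLOW(F) = {$, a, b}.
FOLLOW(P): in P::=C P, the suffix after P is empty (adds nothing new); in F::=b b C P, the suffix after P is empty, so FOLLOW(P) ⊇ FOLLOW(F) = {$, a, b}. Thus FOLLOW(P) = {$, a, b}.
FOLLOW(C): in P::=C P, C is followed by P with FIRST {epsilon}; in P::=C P, the suffix after C is nullable, so FOLLOW(C) ⊇ FOLLOW(P) = {$, a, b}; in F::=b b C P, C is followed by P with FIRST {epsilon}; in F::=b b C P, the suffix after C is nullable, so FOLLOW(C) ⊇ FOLLOW(F) = {$, a, b}. Thus FOLLOW(C) = {$, a, b}.

{$, a, b}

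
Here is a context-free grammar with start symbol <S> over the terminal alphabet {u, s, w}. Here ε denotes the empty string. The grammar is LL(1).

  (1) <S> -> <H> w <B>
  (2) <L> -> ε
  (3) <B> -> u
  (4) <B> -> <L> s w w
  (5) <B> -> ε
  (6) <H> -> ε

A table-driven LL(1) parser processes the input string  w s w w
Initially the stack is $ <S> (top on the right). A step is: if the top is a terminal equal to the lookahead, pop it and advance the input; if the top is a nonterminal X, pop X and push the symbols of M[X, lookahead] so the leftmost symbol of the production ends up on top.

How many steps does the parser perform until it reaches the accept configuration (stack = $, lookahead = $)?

     Stack        Input      Action
  1  $ <S>        w s w w $  expand <S> -> <H> w <B>
  2  $ <B> w <H>  w s w w $  expand <H> -> ε
  3  $ <B> w      w s w w $  match w
  4  $ <B>        s w w $    expand <B> -> <L> s w w
  5  $ w w s <L>  s w w $    expand <L> -> ε
  6  $ w w s      s w w $    match s
  7  $ w w        w w $      match w
  8  $ w          w $        match w
Accept reached after 8 steps.

8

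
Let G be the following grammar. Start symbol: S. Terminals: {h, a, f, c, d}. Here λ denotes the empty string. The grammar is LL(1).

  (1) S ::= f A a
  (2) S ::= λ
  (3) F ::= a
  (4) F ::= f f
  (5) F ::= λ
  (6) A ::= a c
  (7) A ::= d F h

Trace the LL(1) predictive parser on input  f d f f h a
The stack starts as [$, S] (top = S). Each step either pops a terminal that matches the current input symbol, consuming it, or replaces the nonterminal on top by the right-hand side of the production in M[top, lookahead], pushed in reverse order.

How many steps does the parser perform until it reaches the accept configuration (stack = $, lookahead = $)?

9

     Stack      Input          Action
  1  $ S        f d f f h a $  expand S ::= f A a
  2  $ a A f    f d f f h a $  match f
  3  $ a A      d f f h a $    expand A ::= d F h
  4  $ a h F d  d f f h a $    match d
  5  $ a h F    f f h a $      expand F ::= f f
  6  $ a h f f  f f h a $      match f
  7  $ a h f    f h a $        match f
  8  $ a h      h a $          match h
  9  $ a        a $            match a
Accept reached after 9 steps.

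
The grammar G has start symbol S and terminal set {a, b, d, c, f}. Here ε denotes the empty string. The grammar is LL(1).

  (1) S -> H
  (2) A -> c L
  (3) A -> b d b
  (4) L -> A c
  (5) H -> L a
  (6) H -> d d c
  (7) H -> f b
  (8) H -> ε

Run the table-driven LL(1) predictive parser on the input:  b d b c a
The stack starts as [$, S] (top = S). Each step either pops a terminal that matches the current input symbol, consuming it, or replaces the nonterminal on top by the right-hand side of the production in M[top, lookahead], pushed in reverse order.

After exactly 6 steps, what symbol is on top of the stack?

b

step 1: stack=$ S  input=b d b c a $  — expand S -> H
step 2: stack=$ H  input=b d b c a $  — expand H -> L a
step 3: stack=$ a L  input=b d b c a $  — expand L -> A c
step 4: stack=$ a c A  input=b d b c a $  — expand A -> b d b
step 5: stack=$ a c b d b  input=b d b c a $  — match b
step 6: stack=$ a c b d  input=d b c a $  — match d
Stack after step 6: $ a c b (top = b).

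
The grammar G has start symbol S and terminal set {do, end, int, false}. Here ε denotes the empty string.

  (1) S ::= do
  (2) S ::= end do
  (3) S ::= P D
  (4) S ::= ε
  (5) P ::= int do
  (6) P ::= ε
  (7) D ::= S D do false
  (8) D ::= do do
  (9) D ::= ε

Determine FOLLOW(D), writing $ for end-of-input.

FIRST(P): from P::=int do we get {int}; from P::=ε we get {ε}. So FIRST(P) = {ε, int}.
FIRST(S): from S::=do we get {do}; from S::=end do we get {end}; from S::=P D we get {ε, do, end, int}; from S::=ε we get {ε}. So FIRST(S) = {ε, do, end, int}.
FIRST(D): from D::=S D do false we get {do, end, int}; from D::=do do we get {do}; from D::=ε we get {ε}. So FIRST(D) = {ε, do, end, int}.
FOLLOW(S) includes $ since S is the start symbol.
FOLLOW(S): in D::=S D do false, S is followed by D do false with FIRST {do, end, int}. Thus FOLLOW(S) = {$, do, end, int}.
FOLLOW(P): in S::=P D, P is followed by D with FIRST {ε, do, end, int}; in S::=P D, the suffix after P is nullable, so FOLLOW(P) ⊇ FOLLOW(S) = {$, do, end, int}. Thus FOLLOW(P) = {$, do, end, int}.
FOLLOW(D): in S::=P D, the suffix after D is empty, so FOLLOW(D) ⊇ FOLLOW(S) = {$, do, end, int}; in D::=S D do false, D is followed by do false with FIRST {do}. Thus FOLLOW(D) = {$, do, end, int}.

{$, do, end, int}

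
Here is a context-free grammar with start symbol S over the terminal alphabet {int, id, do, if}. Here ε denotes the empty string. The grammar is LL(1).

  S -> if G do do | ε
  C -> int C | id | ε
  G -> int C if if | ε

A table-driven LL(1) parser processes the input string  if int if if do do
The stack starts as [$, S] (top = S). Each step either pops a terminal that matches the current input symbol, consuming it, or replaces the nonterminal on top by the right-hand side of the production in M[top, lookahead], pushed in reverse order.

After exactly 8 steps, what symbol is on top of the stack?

     Stack                Input                 Action
  1  $ S                  if int if if do do $  expand S -> if G do do
  2  $ do do G if         if int if if do do $  match if
  3  $ do do G            int if if do do $     expand G -> int C if if
  4  $ do do if if C int  int if if do do $     match int
  5  $ do do if if C      if if do do $         expand C -> ε
  6  $ do do if if        if if do do $         match if
  7  $ do do if           if do do $            match if
  8  $ do do              do do $               match do
Stack after step 8: $ do (top = do).

do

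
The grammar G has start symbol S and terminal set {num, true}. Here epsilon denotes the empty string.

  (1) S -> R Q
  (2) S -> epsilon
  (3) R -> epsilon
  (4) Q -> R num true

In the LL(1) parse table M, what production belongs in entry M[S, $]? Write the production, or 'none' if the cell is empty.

S -> epsilon

FIRST(R) = {epsilon}
FIRST(Q) = {num}  (via R num true)
FIRST(S) = {epsilon, num}  (via R Q)
FOLLOW(S) includes $ since S is the start symbol.
FOLLOW(S): S appears on no right-hand side. Thus FOLLOW(S) = {$}.
For S -> R Q: FIRST(R Q) = {num}, so it goes in M[S, t] for t ∈ {num}.
For S -> epsilon: FIRST(epsilon) = {epsilon}, so it goes in M[S, t] for t ∈ {}; since epsilon ∈ FIRST, also for every t ∈ FOLLOW(S) = {$}.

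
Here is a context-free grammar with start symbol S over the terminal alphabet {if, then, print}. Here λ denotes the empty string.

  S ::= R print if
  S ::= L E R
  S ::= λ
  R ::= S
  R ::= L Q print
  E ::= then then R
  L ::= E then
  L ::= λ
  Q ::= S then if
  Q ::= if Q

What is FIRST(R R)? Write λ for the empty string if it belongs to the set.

{λ, if, print, then}

FIRST(E) = {then}
FIRST(L) = {λ, then}  (via E then)
FIRST(S) = {λ, if, print, then}  (via R print if, L E R)
FIRST(Q) = {if, print, then}  (via S then if)
FIRST(R) = {λ, if, print, then}  (via S, L Q print)
FIRST(R R): take FIRST of each symbol in turn, carrying on past any symbol whose FIRST contains λ; result {λ, if, print, then}.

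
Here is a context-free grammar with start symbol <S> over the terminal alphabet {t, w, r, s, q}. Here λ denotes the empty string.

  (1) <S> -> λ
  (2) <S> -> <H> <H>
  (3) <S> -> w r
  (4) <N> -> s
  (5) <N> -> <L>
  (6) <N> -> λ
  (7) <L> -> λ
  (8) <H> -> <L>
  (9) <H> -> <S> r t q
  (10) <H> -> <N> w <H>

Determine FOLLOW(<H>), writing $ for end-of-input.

{$, r, s, w}

FIRST(<L>) = {λ}
FIRST(<N>) = {λ, s}  (via <L>)
FIRST(<S>) = {λ, r, s, w}  (via <H> <H>)
FIRST(<H>) = {λ, r, s, w}  (via <L>, <S> r t q, <N> w <H>)
FOLLOW(<S>) includes $ since <S> is the start symbol.
FOLLOW(<S>): in <H>-><S> r t q, <S> is followed by r t q with FIRST {r}. Thus FOLLOW(<S>) = {$, r}.
FOLLOW(<N>): in <H>-><N> w <H>, <N> is followed by w <H> with FIRST {w}. Thus FOLLOW(<N>) = {w}.
FOLLOW(<H>): in <S>-><H> <H> (occurrence 1), <H> is followed by <H> with FIRST {λ, r, s, w}; in <S>-><H> <H> (occurrence 1), the suffix after <H> is nullable, so FOLLOW(<H>) ⊇ FOLLOW(<S>) = {$, r}; in <S>-><H> <H> (occurrence 2), the suffix after <H> is empty, so FOLLOW(<H>) ⊇ FOLLOW(<S>) = {$, r}; in <H>-><N> w <H>, the suffix after <H> is empty (adds nothing new). Thus FOLLOW(<H>) = {$, r, s, w}.
FOLLOW(<L>): in <N>-><L>, the suffix after <L> is empty, so FOLLOW(<L>) ⊇ FOLLOW(<N>) = {w}; in <H>-><L>, the suffix after <L> is empty, so FOLLOW(<L>) ⊇ FOLLOW(<H>) = {$, r, s, w}. Thus FOLLOW(<L>) = {$, r, s, w}.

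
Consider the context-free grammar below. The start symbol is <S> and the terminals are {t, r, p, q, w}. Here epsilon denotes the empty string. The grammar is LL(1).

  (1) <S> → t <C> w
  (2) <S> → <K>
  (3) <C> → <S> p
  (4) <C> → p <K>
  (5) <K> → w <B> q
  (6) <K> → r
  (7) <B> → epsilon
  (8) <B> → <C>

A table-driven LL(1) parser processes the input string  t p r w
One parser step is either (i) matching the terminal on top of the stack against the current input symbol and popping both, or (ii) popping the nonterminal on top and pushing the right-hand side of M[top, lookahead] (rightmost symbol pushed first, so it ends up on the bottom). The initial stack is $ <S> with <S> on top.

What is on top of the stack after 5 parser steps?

step 1: stack=$ <S>  input=t p r w $  — expand <S> → t <C> w
step 2: stack=$ w <C> t  input=t p r w $  — match t
step 3: stack=$ w <C>  input=p r w $  — expand <C> → p <K>
step 4: stack=$ w <K> p  input=p r w $  — match p
step 5: stack=$ w <K>  input=r w $  — expand <K> → r
Stack after step 5: $ w r (top = r).

r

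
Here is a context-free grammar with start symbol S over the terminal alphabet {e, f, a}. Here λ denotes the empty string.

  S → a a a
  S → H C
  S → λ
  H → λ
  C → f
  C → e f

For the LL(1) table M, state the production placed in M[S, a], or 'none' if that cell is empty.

S → a a a

FIRST(H): from H→λ we get {λ}. So FIRST(H) = {λ}.
FIRST(C): from C→f we get {f}; from C→e f we get {e}. So FIRST(C) = {e, f}.
FIRST(S): from S→a a a we get {a}; from S→H C we get {e, f}; from S→λ we get {λ}. So FIRST(S) = {λ, a, e, f}.
FOLLOW(S) includes $ since S is the start symbol.
FOLLOW(S): S appears on no right-hand side. Thus FOLLOW(S) = {$}.
For S → a a a: FIRST(a a a) = {a}, so it goes in M[S, t] for t ∈ {a}.
For S → H C: FIRST(H C) = {e, f}, so it goes in M[S, t] for t ∈ {e, f}.
For S → λ: FIRST(λ) = {λ}, so it goes in M[S, t] for t ∈ {}; since λ ∈ FIRST, also for every t ∈ FOLLOW(S) = {$}.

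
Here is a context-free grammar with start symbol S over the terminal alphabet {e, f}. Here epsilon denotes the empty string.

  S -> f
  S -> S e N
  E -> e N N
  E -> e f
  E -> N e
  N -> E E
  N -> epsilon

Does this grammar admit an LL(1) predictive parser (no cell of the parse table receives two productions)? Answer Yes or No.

FIRST(S) = {f}
FIRST(E) = {e}
FIRST(N) = {epsilon, e}
FOLLOW(S) = {$, e}
FOLLOW(E) = {$, e}
FOLLOW(N) = {$, e}
Cell M[E, e] receives both E -> e N N and E -> e f and E -> N e — the grammar is not LL(1).

No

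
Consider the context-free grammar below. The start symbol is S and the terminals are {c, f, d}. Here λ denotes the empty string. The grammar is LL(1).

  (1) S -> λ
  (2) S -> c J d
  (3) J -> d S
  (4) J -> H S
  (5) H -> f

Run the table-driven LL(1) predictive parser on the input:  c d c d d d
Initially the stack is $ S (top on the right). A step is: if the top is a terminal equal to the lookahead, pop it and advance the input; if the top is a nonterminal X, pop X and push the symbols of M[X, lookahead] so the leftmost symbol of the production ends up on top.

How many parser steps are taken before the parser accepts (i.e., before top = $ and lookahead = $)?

11

      Stack      Input          Action
   1  $ S        c d c d d d $  expand S -> c J d
   2  $ d J c    c d c d d d $  match c
   3  $ d J      d c d d d $    expand J -> d S
   4  $ d S d    d c d d d $    match d
   5  $ d S      c d d d $      expand S -> c J d
   6  $ d d J c  c d d d $      match c
   7  $ d d J    d d d $        expand J -> d S
   8  $ d d S d  d d d $        match d
   9  $ d d S    d d $          expand S -> λ
  10  $ d d      d d $          match d
  11  $ d        d $            match d
Accept reached after 11 steps.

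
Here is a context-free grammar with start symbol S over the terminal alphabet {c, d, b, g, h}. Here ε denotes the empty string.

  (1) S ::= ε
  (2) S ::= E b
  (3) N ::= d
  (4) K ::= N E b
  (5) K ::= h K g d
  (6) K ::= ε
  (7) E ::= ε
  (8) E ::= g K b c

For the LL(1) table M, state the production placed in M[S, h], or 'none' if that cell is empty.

none

FIRST(N): from N::=d we get {d}. So FIRST(N) = {d}.
FIRST(E): from E::=ε we get {ε}; from E::=g K b c we get {g}. So FIRST(E) = {ε, g}.
FIRST(S): from S::=ε we get {ε}; from S::=E b we get {b, g}. So FIRST(S) = {ε, b, g}.
FIRST(K): from K::=N E b we get {d}; from K::=h K g d we get {h}; from K::=ε we get {ε}. So FIRST(K) = {ε, d, h}.
FOLLOW(S) includes $ since S is the start symbol.
FOLLOW(S): S appears on no right-hand side. Thus FOLLOW(S) = {$}.
For S ::= ε: FIRST(ε) = {ε}, so it goes in M[S, t] for t ∈ {}; since ε ∈ FIRST, also for every t ∈ FOLLOW(S) = {$}.
For S ::= E b: FIRST(E b) = {b, g}, so it goes in M[S, t] for t ∈ {b, g}.
None of these place a production in M[S, h].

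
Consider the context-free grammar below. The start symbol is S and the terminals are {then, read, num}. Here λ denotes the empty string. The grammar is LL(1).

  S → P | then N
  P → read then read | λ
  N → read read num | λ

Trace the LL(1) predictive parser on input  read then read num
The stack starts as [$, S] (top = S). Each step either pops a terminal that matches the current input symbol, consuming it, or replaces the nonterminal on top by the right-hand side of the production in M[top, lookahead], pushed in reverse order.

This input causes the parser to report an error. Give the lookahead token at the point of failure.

num

step 1: stack=$ S  input=read then read num $  — expand S → P
step 2: stack=$ P  input=read then read num $  — expand P → read then read
step 3: stack=$ read then read  input=read then read num $  — match read
step 4: stack=$ read then  input=then read num $  — match then
step 5: stack=$ read  input=read num $  — match read
step 6: stack=$  input=num $  — error: stack empty but input remains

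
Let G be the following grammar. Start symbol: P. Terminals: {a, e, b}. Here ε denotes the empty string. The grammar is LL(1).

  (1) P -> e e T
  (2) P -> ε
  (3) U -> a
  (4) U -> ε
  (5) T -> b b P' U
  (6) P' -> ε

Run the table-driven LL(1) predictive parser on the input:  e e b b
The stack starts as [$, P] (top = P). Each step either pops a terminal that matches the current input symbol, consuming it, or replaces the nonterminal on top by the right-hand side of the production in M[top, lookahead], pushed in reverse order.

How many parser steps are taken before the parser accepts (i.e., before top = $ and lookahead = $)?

8

     Stack       Input      Action
  1  $ P         e e b b $  expand P -> e e T
  2  $ T e e     e e b b $  match e
  3  $ T e       e b b $    match e
  4  $ T         b b $      expand T -> b b P' U
  5  $ U P' b b  b b $      match b
  6  $ U P' b    b $        match b
  7  $ U P'      $          expand P' -> ε
  8  $ U         $          expand U -> ε
Accept reached after 8 steps.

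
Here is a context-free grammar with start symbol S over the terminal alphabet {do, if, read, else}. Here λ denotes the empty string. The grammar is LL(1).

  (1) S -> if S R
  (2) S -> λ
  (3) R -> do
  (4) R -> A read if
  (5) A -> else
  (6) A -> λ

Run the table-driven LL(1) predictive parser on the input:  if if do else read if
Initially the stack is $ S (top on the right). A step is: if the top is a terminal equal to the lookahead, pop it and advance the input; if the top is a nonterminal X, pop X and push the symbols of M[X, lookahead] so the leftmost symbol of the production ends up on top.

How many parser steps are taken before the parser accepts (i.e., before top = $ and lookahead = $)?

      Stack           Input                    Action
   1  $ S             if if do else read if $  expand S -> if S R
   2  $ R S if        if if do else read if $  match if
   3  $ R S           if do else read if $     expand S -> if S R
   4  $ R R S if      if do else read if $     match if
   5  $ R R S         do else read if $        expand S -> λ
   6  $ R R           do else read if $        expand R -> do
   7  $ R do          do else read if $        match do
   8  $ R             else read if $           expand R -> A read if
   9  $ if read A     else read if $           expand A -> else
  10  $ if read else  else read if $           match else
  11  $ if read       read if $                match read
  12  $ if            if $                     match if
Accept reached after 12 steps.

12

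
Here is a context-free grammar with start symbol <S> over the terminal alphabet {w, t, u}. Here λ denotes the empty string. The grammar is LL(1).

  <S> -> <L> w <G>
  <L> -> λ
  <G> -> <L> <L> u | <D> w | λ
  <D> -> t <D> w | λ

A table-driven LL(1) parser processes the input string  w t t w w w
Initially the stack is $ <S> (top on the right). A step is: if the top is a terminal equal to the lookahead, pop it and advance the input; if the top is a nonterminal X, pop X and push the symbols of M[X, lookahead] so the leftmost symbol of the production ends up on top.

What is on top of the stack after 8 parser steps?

<D>

step 1: stack=$ <S>  input=w t t w w w $  — expand <S> -> <L> w <G>
step 2: stack=$ <G> w <L>  input=w t t w w w $  — expand <L> -> λ
step 3: stack=$ <G> w  input=w t t w w w $  — match w
step 4: stack=$ <G>  input=t t w w w $  — expand <G> -> <D> w
step 5: stack=$ w <D>  input=t t w w w $  — expand <D> -> t <D> w
step 6: stack=$ w w <D> t  input=t t w w w $  — match t
step 7: stack=$ w w <D>  input=t w w w $  — expand <D> -> t <D> w
step 8: stack=$ w w w <D> t  input=t w w w $  — match t
Stack after step 8: $ w w w <D> (top = <D>).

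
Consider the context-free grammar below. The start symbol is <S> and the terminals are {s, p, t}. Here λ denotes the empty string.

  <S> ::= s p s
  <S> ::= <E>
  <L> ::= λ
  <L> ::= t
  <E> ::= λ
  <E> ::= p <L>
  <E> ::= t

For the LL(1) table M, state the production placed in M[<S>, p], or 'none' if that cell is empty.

FIRST(<L>): from <L>::=λ we get {λ}; from <L>::=t we get {t}. So FIRST(<L>) = {λ, t}.
FIRST(<E>): from <E>::=λ we get {λ}; from <E>::=p <L> we get {p}; from <E>::=t we get {t}. So FIRST(<E>) = {λ, p, t}.
FIRST(<S>): from <S>::=s p s we get {s}; from <S>::=<E> we get {λ, p, t}. So FIRST(<S>) = {λ, p, s, t}.
FOLLOW(<S>) includes $ since <S> is the start symbol.
FOLLOW(<S>): <S> appears on no right-hand side. Thus FOLLOW(<S>) = {$}.
For <S> ::= s p s: FIRST(s p s) = {s}, so it goes in M[<S>, t] for t ∈ {s}.
For <S> ::= <E>: FIRST(<E>) = {λ, p, t}, so it goes in M[<S>, t] for t ∈ {p, t}; since λ ∈ FIRST, also for every t ∈ FOLLOW(<S>) = {$}.

<S> ::= <E>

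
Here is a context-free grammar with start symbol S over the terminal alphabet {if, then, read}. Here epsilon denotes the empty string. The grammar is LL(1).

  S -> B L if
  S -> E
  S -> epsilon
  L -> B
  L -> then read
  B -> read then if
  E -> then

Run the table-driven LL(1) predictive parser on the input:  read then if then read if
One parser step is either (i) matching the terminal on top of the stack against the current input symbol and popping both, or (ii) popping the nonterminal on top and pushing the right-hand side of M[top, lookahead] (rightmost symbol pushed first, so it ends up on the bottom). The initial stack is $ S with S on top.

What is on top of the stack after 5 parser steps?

step 1: stack=$ S  input=read then if then read if $  — expand S -> B L if
step 2: stack=$ if L B  input=read then if then read if $  — expand B -> read then if
step 3: stack=$ if L if then read  input=read then if then read if $  — match read
step 4: stack=$ if L if then  input=then if then read if $  — match then
step 5: stack=$ if L if  input=if then read if $  — match if
Stack after step 5: $ if L (top = L).

L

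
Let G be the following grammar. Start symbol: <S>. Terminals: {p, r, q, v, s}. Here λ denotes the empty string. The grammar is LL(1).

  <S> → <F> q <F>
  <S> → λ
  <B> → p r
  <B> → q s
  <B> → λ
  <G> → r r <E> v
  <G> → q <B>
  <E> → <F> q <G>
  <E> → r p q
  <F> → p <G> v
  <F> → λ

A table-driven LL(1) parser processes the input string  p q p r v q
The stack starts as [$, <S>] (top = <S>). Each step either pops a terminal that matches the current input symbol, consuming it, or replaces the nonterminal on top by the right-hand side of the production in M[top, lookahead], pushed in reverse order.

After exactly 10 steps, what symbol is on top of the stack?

<F>

      Stack            Input          Action
   1  $ <S>            p q p r v q $  expand <S> → <F> q <F>
   2  $ <F> q <F>      p q p r v q $  expand <F> → p <G> v
   3  $ <F> q v <G> p  p q p r v q $  match p
   4  $ <F> q v <G>    q p r v q $    expand <G> → q <B>
   5  $ <F> q v <B> q  q p r v q $    match q
   6  $ <F> q v <B>    p r v q $      expand <B> → p r
   7  $ <F> q v r p    p r v q $      match p
   8  $ <F> q v r      r v q $        match r
   9  $ <F> q v        v q $          match v
  10  $ <F> q          q $            match q
Stack after step 10: $ <F> (top = <F>).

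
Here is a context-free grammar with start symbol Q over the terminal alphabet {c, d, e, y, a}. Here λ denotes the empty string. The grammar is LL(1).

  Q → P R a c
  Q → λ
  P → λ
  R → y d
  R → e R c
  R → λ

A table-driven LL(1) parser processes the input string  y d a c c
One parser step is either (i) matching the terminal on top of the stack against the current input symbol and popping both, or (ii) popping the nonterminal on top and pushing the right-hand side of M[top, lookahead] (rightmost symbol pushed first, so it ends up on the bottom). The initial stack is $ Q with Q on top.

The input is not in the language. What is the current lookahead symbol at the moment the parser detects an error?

     Stack      Input        Action
  1  $ Q        y d a c c $  expand Q → P R a c
  2  $ c a R P  y d a c c $  expand P → λ
  3  $ c a R    y d a c c $  expand R → y d
  4  $ c a d y  y d a c c $  match y
  5  $ c a d    d a c c $    match d
  6  $ c a      a c c $      match a
  7  $ c        c c $        match c
  8  $          c $          error: stack empty but input remains

c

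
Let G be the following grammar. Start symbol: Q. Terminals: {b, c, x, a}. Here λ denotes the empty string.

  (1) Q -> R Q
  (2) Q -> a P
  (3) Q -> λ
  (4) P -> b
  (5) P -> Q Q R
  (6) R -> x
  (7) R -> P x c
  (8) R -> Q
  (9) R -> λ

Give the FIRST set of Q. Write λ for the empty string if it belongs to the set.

FIRST(Q): from Q->R Q we get {λ, a, b, x}; from Q->a P we get {a}; from Q->λ we get {λ}. So FIRST(Q) = {λ, a, b, x}.
FIRST(P): from P->b we get {b}; from P->Q Q R we get {λ, a, b, x}. So FIRST(P) = {λ, a, b, x}.
FIRST(R): from R->x we get {x}; from R->P x c we get {a, b, x}; from R->Q we get {λ, a, b, x}; from R->λ we get {λ}. So FIRST(R) = {λ, a, b, x}.

{λ, a, b, x}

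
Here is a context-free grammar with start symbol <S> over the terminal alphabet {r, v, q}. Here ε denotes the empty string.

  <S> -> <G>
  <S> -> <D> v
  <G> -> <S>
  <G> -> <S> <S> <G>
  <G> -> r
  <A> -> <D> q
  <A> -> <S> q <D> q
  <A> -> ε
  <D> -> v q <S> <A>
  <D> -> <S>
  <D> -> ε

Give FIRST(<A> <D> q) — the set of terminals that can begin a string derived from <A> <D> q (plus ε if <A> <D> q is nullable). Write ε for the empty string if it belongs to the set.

{q, r, v}

FIRST(<S>): from <S>-><G> we get {r, v}; from <S>-><D> v we get {r, v}. So FIRST(<S>) = {r, v}.
FIRST(<G>): from <G>-><S> we get {r, v}; from <G>-><S> <S> <G> we get {r, v}; from <G>->r we get {r}. So FIRST(<G>) = {r, v}.
FIRST(<D>): from <D>->v q <S> <A> we get {v}; from <D>-><S> we get {r, v}; from <D>->ε we get {ε}. So FIRST(<D>) = {ε, r, v}.
FIRST(<A>): from <A>-><D> q we get {q, r, v}; from <A>-><S> q <D> q we get {r, v}; from <A>->ε we get {ε}. So FIRST(<A>) = {ε, q, r, v}.
FIRST(<A> <D> q): take FIRST of each symbol in turn, carrying on past any symbol whose FIRST contains ε; result {q, r, v}.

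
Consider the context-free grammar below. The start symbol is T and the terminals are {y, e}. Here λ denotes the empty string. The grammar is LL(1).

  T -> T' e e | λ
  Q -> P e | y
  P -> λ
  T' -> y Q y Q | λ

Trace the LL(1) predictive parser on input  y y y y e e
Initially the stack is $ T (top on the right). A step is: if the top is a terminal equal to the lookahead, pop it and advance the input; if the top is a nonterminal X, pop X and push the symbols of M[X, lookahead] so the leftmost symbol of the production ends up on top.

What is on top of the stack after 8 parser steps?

     Stack          Input          Action
  1  $ T            y y y y e e $  expand T -> T' e e
  2  $ e e T'       y y y y e e $  expand T' -> y Q y Q
  3  $ e e Q y Q y  y y y y e e $  match y
  4  $ e e Q y Q    y y y e e $    expand Q -> y
  5  $ e e Q y y    y y y e e $    match y
  6  $ e e Q y      y y e e $      match y
  7  $ e e Q        y e e $        expand Q -> y
  8  $ e e y        y e e $        match y
Stack after step 8: $ e e (top = e).

e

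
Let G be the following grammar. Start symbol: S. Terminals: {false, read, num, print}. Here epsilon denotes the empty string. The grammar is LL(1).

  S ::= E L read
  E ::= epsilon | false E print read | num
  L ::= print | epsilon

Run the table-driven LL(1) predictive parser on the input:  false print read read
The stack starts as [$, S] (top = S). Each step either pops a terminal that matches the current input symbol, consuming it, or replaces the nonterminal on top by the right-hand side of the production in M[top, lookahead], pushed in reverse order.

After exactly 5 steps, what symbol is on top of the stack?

read

     Stack                        Input                    Action
  1  $ S                          false print read read $  expand S ::= E L read
  2  $ read L E                   false print read read $  expand E ::= false E print read
  3  $ read L read print E false  false print read read $  match false
  4  $ read L read print E        print read read $        expand E ::= epsilon
  5  $ read L read print          print read read $        match print
Stack after step 5: $ read L read (top = read).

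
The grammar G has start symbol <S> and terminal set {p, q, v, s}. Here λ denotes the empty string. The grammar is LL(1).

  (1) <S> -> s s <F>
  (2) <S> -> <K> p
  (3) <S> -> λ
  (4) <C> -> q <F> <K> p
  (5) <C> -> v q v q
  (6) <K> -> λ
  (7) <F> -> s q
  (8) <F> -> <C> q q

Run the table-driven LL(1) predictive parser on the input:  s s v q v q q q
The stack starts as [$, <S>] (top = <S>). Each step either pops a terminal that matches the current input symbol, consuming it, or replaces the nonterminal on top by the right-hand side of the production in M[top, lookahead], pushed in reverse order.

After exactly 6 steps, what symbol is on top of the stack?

q

     Stack          Input              Action
  1  $ <S>          s s v q v q q q $  expand <S> -> s s <F>
  2  $ <F> s s      s s v q v q q q $  match s
  3  $ <F> s        s v q v q q q $    match s
  4  $ <F>          v q v q q q $      expand <F> -> <C> q q
  5  $ q q <C>      v q v q q q $      expand <C> -> v q v q
  6  $ q q q v q v  v q v q q q $      match v
Stack after step 6: $ q q q v q (top = q).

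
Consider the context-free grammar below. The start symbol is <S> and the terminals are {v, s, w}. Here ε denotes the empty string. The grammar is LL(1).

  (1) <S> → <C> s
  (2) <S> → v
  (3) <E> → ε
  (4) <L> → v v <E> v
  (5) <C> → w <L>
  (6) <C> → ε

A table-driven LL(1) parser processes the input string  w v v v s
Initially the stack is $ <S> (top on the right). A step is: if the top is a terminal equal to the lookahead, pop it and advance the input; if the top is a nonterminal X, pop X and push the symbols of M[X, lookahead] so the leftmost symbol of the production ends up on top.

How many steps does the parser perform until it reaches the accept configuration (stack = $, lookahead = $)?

     Stack          Input        Action
  1  $ <S>          w v v v s $  expand <S> → <C> s
  2  $ s <C>        w v v v s $  expand <C> → w <L>
  3  $ s <L> w      w v v v s $  match w
  4  $ s <L>        v v v s $    expand <L> → v v <E> v
  5  $ s v <E> v v  v v v s $    match v
  6  $ s v <E> v    v v s $      match v
  7  $ s v <E>      v s $        expand <E> → ε
  8  $ s v          v s $        match v
  9  $ s            s $          match s
Accept reached after 9 steps.

9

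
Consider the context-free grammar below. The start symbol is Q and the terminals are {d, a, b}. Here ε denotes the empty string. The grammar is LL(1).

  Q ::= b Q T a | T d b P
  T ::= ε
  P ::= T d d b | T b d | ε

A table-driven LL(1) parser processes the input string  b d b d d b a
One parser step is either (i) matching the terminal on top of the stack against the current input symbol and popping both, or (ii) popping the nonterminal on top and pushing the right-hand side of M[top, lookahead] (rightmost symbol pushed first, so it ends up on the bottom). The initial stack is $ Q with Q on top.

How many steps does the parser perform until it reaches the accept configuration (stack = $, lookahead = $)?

step 1: stack=$ Q  input=b d b d d b a $  — expand Q ::= b Q T a
step 2: stack=$ a T Q b  input=b d b d d b a $  — match b
step 3: stack=$ a T Q  input=d b d d b a $  — expand Q ::= T d b P
step 4: stack=$ a T P b d T  input=d b d d b a $  — expand T ::= ε
step 5: stack=$ a T P b d  input=d b d d b a $  — match d
step 6: stack=$ a T P b  input=b d d b a $  — match b
step 7: stack=$ a T P  input=d d b a $  — expand P ::= T d d b
step 8: stack=$ a T b d d T  input=d d b a $  — expand T ::= ε
step 9: stack=$ a T b d d  input=d d b a $  — match d
step 10: stack=$ a T b d  input=d b a $  — match d
step 11: stack=$ a T b  input=b a $  — match b
step 12: stack=$ a T  input=a $  — expand T ::= ε
step 13: stack=$ a  input=a $  — match a
Accept reached after 13 steps.

13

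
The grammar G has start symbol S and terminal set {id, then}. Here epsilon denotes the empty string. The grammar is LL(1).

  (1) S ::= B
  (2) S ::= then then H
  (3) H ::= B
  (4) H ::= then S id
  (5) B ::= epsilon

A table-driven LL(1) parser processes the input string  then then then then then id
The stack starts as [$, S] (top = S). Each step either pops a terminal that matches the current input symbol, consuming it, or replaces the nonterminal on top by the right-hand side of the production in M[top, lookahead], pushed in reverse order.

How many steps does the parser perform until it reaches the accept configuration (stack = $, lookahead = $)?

11

step 1: stack=$ S  input=then then then then then id $  — expand S ::= then then H
step 2: stack=$ H then then  input=then then then then then id $  — match then
step 3: stack=$ H then  input=then then then then id $  — match then
step 4: stack=$ H  input=then then then id $  — expand H ::= then S id
step 5: stack=$ id S then  input=then then then id $  — match then
step 6: stack=$ id S  input=then then id $  — expand S ::= then then H
step 7: stack=$ id H then then  input=then then id $  — match then
step 8: stack=$ id H then  input=then id $  — match then
step 9: stack=$ id H  input=id $  — expand H ::= B
step 10: stack=$ id B  input=id $  — expand B ::= epsilon
step 11: stack=$ id  input=id $  — match id
Accept reached after 11 steps.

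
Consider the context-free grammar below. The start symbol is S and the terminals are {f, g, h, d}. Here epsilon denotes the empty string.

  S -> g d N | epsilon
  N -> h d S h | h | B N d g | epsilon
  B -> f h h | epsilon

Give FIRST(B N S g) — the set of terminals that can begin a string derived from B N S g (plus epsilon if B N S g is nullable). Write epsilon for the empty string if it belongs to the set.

{d, f, g, h}

FIRST(S): from S->g d N we get {g}; from S->epsilon we get {epsilon}. So FIRST(S) = {epsilon, g}.
FIRST(B): from B->f h h we get {f}; from B->epsilon we get {epsilon}. So FIRST(B) = {epsilon, f}.
FIRST(N): from N->h d S h we get {h}; from N->h we get {h}; from N->B N d g we get {d, f, h}; from N->epsilon we get {epsilon}. So FIRST(N) = {epsilon, d, f, h}.
FIRST(B N S g): take FIRST of each symbol in turn, carrying on past any symbol whose FIRST contains epsilon; result {d, f, g, h}.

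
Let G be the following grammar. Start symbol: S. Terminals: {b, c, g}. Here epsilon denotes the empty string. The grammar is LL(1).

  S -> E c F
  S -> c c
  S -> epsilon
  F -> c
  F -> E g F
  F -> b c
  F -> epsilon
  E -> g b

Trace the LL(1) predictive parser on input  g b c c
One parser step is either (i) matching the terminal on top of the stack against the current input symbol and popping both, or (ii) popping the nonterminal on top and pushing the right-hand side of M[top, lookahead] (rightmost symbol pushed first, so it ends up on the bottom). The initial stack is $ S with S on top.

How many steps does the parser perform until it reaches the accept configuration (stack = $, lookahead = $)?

7

     Stack      Input      Action
  1  $ S        g b c c $  expand S -> E c F
  2  $ F c E    g b c c $  expand E -> g b
  3  $ F c b g  g b c c $  match g
  4  $ F c b    b c c $    match b
  5  $ F c      c c $      match c
  6  $ F        c $        expand F -> c
  7  $ c        c $        match c
Accept reached after 7 steps.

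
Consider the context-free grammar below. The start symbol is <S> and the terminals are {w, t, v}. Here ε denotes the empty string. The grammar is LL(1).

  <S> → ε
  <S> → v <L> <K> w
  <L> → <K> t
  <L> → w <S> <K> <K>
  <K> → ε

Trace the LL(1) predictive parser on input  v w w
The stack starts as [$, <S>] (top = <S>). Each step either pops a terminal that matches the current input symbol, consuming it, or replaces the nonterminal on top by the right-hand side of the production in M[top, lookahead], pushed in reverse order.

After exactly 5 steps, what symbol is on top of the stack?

<K>

step 1: stack=$ <S>  input=v w w $  — expand <S> → v <L> <K> w
step 2: stack=$ w <K> <L> v  input=v w w $  — match v
step 3: stack=$ w <K> <L>  input=w w $  — expand <L> → w <S> <K> <K>
step 4: stack=$ w <K> <K> <K> <S> w  input=w w $  — match w
step 5: stack=$ w <K> <K> <K> <S>  input=w $  — expand <S> → ε
Stack after step 5: $ w <K> <K> <K> (top = <K>).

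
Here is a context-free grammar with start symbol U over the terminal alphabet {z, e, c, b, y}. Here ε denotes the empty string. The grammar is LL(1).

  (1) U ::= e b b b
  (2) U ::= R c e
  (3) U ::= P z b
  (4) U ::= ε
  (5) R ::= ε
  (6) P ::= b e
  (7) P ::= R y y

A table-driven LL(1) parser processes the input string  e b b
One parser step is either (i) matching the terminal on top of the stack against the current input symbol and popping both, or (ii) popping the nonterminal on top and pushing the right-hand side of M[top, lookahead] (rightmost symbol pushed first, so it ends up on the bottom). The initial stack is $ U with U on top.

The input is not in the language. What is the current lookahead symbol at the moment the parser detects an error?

     Stack      Input    Action
  1  $ U        e b b $  expand U ::= e b b b
  2  $ b b b e  e b b $  match e
  3  $ b b b    b b $    match b
  4  $ b b      b $      match b
  5  $ b        $        error: top is terminal b but lookahead is $

$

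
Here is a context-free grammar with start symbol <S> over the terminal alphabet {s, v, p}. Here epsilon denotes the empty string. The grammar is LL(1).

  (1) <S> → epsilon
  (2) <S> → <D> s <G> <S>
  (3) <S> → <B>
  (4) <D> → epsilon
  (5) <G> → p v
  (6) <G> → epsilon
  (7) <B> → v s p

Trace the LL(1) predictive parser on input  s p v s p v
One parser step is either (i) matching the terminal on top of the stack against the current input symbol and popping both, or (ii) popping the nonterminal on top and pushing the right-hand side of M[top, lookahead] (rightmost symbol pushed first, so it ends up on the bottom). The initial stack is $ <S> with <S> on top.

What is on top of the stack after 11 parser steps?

v

step 1: stack=$ <S>  input=s p v s p v $  — expand <S> → <D> s <G> <S>
step 2: stack=$ <S> <G> s <D>  input=s p v s p v $  — expand <D> → epsilon
step 3: stack=$ <S> <G> s  input=s p v s p v $  — match s
step 4: stack=$ <S> <G>  input=p v s p v $  — expand <G> → p v
step 5: stack=$ <S> v p  input=p v s p v $  — match p
step 6: stack=$ <S> v  input=v s p v $  — match v
step 7: stack=$ <S>  input=s p v $  — expand <S> → <D> s <G> <S>
step 8: stack=$ <S> <G> s <D>  input=s p v $  — expand <D> → epsilon
step 9: stack=$ <S> <G> s  input=s p v $  — match s
step 10: stack=$ <S> <G>  input=p v $  — expand <G> → p v
step 11: stack=$ <S> v p  input=p v $  — match p
Stack after step 11: $ <S> v (top = v).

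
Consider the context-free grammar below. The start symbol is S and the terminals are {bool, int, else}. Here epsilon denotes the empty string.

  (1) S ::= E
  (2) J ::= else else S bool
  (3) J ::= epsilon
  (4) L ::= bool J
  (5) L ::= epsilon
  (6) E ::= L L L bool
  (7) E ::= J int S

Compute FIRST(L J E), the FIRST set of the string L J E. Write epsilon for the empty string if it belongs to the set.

{bool, else, int}

FIRST(J) = {epsilon, else}
FIRST(L) = {epsilon, bool}
FIRST(E) = {bool, else, int}  (via L L L bool, J int S)
FIRST(S) = {bool, else, int}  (via E)
FIRST(L J E): take FIRST of each symbol in turn, carrying on past any symbol whose FIRST contains epsilon; result {bool, else, int}.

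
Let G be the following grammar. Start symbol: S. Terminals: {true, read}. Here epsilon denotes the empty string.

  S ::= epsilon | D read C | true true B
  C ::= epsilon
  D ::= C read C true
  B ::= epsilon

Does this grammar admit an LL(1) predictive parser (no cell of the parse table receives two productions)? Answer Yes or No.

Yes

FIRST(S) = {epsilon, read, true}
FIRST(C) = {epsilon}
FIRST(D) = {read}
FIRST(B) = {epsilon}
FOLLOW(S) = {$}
FOLLOW(C) = {$, read, true}
FOLLOW(D) = {read}
FOLLOW(B) = {$}
Each cell of M receives at most one production.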